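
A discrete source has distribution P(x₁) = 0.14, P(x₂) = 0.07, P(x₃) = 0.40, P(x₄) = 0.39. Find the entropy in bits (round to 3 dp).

H = −Σ pᵢ log₂ pᵢ.
−0.14·log₂(0.14) = 0.3971
−0.07·log₂(0.07) = 0.2686
−0.40·log₂(0.40) = 0.5288
−0.39·log₂(0.39) = 0.5298
Sum ≈ 1.7242 → 1.724 bits.

1.724 bits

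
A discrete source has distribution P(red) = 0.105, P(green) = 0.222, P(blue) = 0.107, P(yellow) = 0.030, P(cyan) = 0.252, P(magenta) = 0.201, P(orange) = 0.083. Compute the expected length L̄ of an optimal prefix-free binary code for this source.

Repeatedly combine the two least-probable nodes; the expected code length is the sum of the merged weights.
merge 3/100 + 83/1000 → 113/1000
merge 21/200 + 107/1000 → 53/250
merge 113/1000 + 201/1000 → 157/500
merge 53/250 + 111/500 → 217/500
merge 63/250 + 157/500 → 283/500
merge 217/500 + 283/500 → 1
L = 113/1000 + 53/250 + 157/500 + 217/500 + 283/500 + 1 = 2639/1000 = 2.639 bits/symbol.

2.639 bits/symbol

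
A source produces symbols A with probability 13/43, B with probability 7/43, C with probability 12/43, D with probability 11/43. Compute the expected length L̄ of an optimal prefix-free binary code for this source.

Repeatedly combine the two least-probable nodes; the expected code length is the sum of the merged weights.
merge 7/43 + 11/43 → 18/43
merge 12/43 + 13/43 → 25/43
merge 18/43 + 25/43 → 1
L = 18/43 + 25/43 + 1 = 2 bits/symbol.

2 bits/symbol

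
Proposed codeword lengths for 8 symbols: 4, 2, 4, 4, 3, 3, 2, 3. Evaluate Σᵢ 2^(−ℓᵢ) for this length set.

With common denominator 2^4 = 16: Σ 2^(−ℓᵢ) = 1/16 + 4/16 + 1/16 + 1/16 + 2/16 + 2/16 + 4/16 + 2/16 = 17/16 = 1.0625.

1.0625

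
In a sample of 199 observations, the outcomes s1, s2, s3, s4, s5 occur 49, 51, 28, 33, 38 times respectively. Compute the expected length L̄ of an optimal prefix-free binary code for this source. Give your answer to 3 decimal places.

2.307 bits/symbol

Probabilities are the counts divided by 199.
Repeatedly combine the two least-probable nodes; the expected code length is the sum of the merged weights.
merge 28/199 + 33/199 → 61/199
merge 38/199 + 49/199 → 87/199
merge 51/199 + 61/199 → 112/199
merge 87/199 + 112/199 → 1
L = 61/199 + 87/199 + 112/199 + 1 = 459/199 ≈ 2.307 bits/symbol.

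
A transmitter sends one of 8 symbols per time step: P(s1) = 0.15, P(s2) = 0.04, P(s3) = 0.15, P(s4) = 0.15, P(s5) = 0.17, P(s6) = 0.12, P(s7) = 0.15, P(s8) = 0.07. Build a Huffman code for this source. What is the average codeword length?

Repeatedly combine the two least-probable nodes; the expected code length is the sum of the merged weights.
merge 1/25 + 7/100 → 11/100
merge 11/100 + 3/25 → 23/100
merge 3/20 + 3/20 → 3/10
merge 3/20 + 3/20 → 3/10
merge 17/100 + 23/100 → 2/5
merge 3/10 + 3/10 → 3/5
merge 2/5 + 3/5 → 1
L = 11/100 + 23/100 + 3/10 + 3/10 + 2/5 + 3/5 + 1 = 147/50 = 2.94 bits/symbol.

2.94 bits/symbol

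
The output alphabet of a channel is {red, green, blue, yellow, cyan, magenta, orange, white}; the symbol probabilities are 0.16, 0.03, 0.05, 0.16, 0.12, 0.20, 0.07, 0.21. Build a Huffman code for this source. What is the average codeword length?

2.82 bits/symbol

Repeatedly combine the two least-probable nodes; the expected code length is the sum of the merged weights.
merge 3/100 + 1/20 → 2/25
merge 7/100 + 2/25 → 3/20
merge 3/25 + 3/20 → 27/100
merge 4/25 + 4/25 → 8/25
merge 1/5 + 21/100 → 41/100
merge 27/100 + 8/25 → 59/100
merge 41/100 + 59/100 → 1
L = 2/25 + 3/20 + 27/100 + 8/25 + 41/100 + 59/100 + 1 = 141/50 = 2.82 bits/symbol.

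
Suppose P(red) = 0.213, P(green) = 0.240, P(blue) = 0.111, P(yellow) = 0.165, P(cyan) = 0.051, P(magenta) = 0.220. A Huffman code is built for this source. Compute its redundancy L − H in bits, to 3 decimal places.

Entropy H = −Σ p log₂ p ≈ 2.4498 bits.
Huffman merges: 51/1000+111/1000→81/500; 81/500+33/200→327/1000; 213/1000+11/50→433/1000; 6/25+327/1000→567/1000; 433/1000+567/1000→1. L = 2489/1000 ≈ 2.4890.
L − H = 2.4890 − 2.4498 = 0.039 bits.

0.039 bits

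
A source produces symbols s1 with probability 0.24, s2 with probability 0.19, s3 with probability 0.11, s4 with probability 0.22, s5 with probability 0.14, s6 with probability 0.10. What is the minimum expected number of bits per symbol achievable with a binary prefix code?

2.54 bits/symbol

Repeatedly combine the two least-probable nodes; the expected code length is the sum of the merged weights.
merge 1/10 + 11/100 → 21/100
merge 7/50 + 19/100 → 33/100
merge 21/100 + 11/50 → 43/100
merge 6/25 + 33/100 → 57/100
merge 43/100 + 57/100 → 1
L = 21/100 + 33/100 + 43/100 + 57/100 + 1 = 127/50 = 2.54 bits/symbol.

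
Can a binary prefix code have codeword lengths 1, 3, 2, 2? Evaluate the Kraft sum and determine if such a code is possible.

With common denominator 2^3 = 8: Σ 2^(−ℓᵢ) = 4/8 + 1/8 + 2/8 + 2/8 = 9/8 = 1.125.
Kraft's inequality requires Σ ≤ 1; here Σ = 1.125 > 1, so no such prefix code exists.

1.125; no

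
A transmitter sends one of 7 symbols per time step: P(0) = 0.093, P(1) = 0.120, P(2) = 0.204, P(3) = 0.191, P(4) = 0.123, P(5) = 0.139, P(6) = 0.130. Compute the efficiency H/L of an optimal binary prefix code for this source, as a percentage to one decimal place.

Entropy H = −Σ p log₂ p ≈ 2.7600 bits.
Huffman merges: 93/1000+3/25→213/1000; 123/1000+13/100→253/1000; 139/1000+191/1000→33/100; 51/250+213/1000→417/1000; 253/1000+33/100→583/1000; 417/1000+583/1000→1. L = 699/250 ≈ 2.7960.
Efficiency = H/L = 2.7600/2.7960 = 98.7%.

98.7%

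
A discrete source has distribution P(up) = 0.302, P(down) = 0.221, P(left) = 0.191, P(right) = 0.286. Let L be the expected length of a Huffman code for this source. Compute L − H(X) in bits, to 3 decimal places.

Entropy H = −Σ p log₂ p ≈ 1.9756 bits.
Huffman merges: 191/1000+221/1000→103/250; 143/500+151/500→147/250; 103/250+147/250→1. L = 2 ≈ 2.0000.
L − H = 2.0000 − 1.9756 = 0.024 bits.

0.024 bits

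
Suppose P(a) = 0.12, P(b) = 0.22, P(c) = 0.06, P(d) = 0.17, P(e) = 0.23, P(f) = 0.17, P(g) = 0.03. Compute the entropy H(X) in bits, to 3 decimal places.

2.600 bits

H = −Σ pᵢ log₂ pᵢ.
−0.12·log₂(0.12) = 0.3671
−0.22·log₂(0.22) = 0.4806
−0.06·log₂(0.06) = 0.2435
−0.17·log₂(0.17) = 0.4346
−0.23·log₂(0.23) = 0.4877
−0.17·log₂(0.17) = 0.4346
−0.03·log₂(0.03) = 0.1518
Sum ≈ 2.5998 → 2.600 bits.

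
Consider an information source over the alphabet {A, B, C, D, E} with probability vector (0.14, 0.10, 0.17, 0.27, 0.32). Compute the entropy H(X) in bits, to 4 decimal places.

2.1999 bits

H = −Σ pᵢ log₂ pᵢ.
−0.14·log₂(0.14) = 0.3971
−0.10·log₂(0.10) = 0.3322
−0.17·log₂(0.17) = 0.4346
−0.27·log₂(0.27) = 0.5100
−0.32·log₂(0.32) = 0.5260
Sum ≈ 2.1999 → 2.1999 bits.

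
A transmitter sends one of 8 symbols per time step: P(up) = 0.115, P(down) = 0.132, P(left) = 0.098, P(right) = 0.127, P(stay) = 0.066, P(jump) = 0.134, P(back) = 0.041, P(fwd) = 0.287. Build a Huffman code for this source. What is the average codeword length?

2.82 bits/symbol

Repeatedly combine the two least-probable nodes; the expected code length is the sum of the merged weights.
merge 41/1000 + 33/500 → 107/1000
merge 49/500 + 107/1000 → 41/200
merge 23/200 + 127/1000 → 121/500
merge 33/250 + 67/500 → 133/500
merge 41/200 + 121/500 → 447/1000
merge 133/500 + 287/1000 → 553/1000
merge 447/1000 + 553/1000 → 1
L = 107/1000 + 41/200 + 121/500 + 133/500 + 447/1000 + 553/1000 + 1 = 141/50 = 2.82 bits/symbol.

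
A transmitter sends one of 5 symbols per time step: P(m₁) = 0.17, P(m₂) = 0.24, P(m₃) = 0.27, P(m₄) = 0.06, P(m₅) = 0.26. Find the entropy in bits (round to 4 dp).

2.1876 bits

H = −Σ pᵢ log₂ pᵢ.
−0.17·log₂(0.17) = 0.4346
−0.24·log₂(0.24) = 0.4941
−0.27·log₂(0.27) = 0.5100
−0.06·log₂(0.06) = 0.2435
−0.26·log₂(0.26) = 0.5053
Sum ≈ 2.1876 → 2.1876 bits.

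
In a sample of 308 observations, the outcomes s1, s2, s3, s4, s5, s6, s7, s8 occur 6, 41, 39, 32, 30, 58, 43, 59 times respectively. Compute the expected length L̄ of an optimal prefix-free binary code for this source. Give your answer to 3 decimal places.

Probabilities are the counts divided by 308.
Repeatedly combine the two least-probable nodes; the expected code length is the sum of the merged weights.
merge 3/154 + 15/154 → 9/77
merge 8/77 + 9/77 → 17/77
merge 39/308 + 41/308 → 20/77
merge 43/308 + 29/154 → 101/308
merge 59/308 + 17/77 → 127/308
merge 20/77 + 101/308 → 181/308
merge 127/308 + 181/308 → 1
L = 9/77 + 17/77 + 20/77 + 101/308 + 127/308 + 181/308 + 1 = 901/308 ≈ 2.925 bits/symbol.

2.925 bits/symbol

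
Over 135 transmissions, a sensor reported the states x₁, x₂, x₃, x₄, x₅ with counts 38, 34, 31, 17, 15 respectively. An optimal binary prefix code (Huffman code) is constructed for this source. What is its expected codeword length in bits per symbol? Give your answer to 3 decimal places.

2.237 bits/symbol

Probabilities are the counts divided by 135.
Repeatedly combine the two least-probable nodes; the expected code length is the sum of the merged weights.
merge 1/9 + 17/135 → 32/135
merge 31/135 + 32/135 → 7/15
merge 34/135 + 38/135 → 8/15
merge 7/15 + 8/15 → 1
L = 32/135 + 7/15 + 8/15 + 1 = 302/135 ≈ 2.237 bits/symbol.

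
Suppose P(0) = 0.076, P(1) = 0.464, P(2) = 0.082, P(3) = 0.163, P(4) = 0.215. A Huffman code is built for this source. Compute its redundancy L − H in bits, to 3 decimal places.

0.019 bits

Entropy H = −Σ p log₂ p ≈ 1.9958 bits.
Huffman merges: 19/250+41/500→79/500; 79/500+163/1000→321/1000; 43/200+321/1000→67/125; 58/125+67/125→1. L = 403/200 ≈ 2.0150.
L − H = 2.0150 − 1.9958 = 0.019 bits.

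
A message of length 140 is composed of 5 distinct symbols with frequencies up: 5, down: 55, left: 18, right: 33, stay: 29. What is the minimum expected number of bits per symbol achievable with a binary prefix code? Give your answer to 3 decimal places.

2.143 bits/symbol

Probabilities are the counts divided by 140.
Repeatedly combine the two least-probable nodes; the expected code length is the sum of the merged weights.
merge 1/28 + 9/70 → 23/140
merge 23/140 + 29/140 → 13/35
merge 33/140 + 13/35 → 17/28
merge 11/28 + 17/28 → 1
L = 23/140 + 13/35 + 17/28 + 1 = 15/7 ≈ 2.143 bits/symbol.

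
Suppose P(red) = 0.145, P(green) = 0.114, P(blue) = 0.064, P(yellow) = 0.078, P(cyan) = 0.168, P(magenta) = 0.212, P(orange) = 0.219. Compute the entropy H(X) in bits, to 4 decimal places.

H = −Σ pᵢ log₂ pᵢ.
−0.145·log₂(0.145) = 0.4040
−0.114·log₂(0.114) = 0.3571
−0.064·log₂(0.064) = 0.2538
−0.078·log₂(0.078) = 0.2871
−0.168·log₂(0.168) = 0.4323
−0.212·log₂(0.212) = 0.4744
−0.219·log₂(0.219) = 0.4798
Sum ≈ 2.6886 → 2.6886 bits.

2.6886 bits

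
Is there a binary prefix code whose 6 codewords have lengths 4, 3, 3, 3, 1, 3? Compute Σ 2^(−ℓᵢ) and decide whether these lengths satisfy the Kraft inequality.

With common denominator 2^4 = 16: Σ 2^(−ℓᵢ) = 1/16 + 2/16 + 2/16 + 2/16 + 8/16 + 2/16 = 17/16 = 1.0625.
Kraft's inequality requires Σ ≤ 1; here Σ = 1.0625 > 1, so no such prefix code exists.

1.0625; no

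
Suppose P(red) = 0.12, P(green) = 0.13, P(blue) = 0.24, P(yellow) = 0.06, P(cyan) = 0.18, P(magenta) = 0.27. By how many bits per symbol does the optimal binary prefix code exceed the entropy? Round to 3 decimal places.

Entropy H = −Σ p log₂ p ≈ 2.4427 bits.
Huffman merges: 3/50+3/25→9/50; 13/100+9/50→31/100; 9/50+6/25→21/50; 27/100+31/100→29/50; 21/50+29/50→1. L = 249/100 ≈ 2.4900.
L − H = 2.4900 − 2.4427 = 0.047 bits.

0.047 bits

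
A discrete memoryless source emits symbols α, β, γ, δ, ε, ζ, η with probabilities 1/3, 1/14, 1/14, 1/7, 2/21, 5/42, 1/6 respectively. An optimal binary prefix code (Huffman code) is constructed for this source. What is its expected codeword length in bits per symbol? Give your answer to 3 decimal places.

Repeatedly combine the two least-probable nodes; the expected code length is the sum of the merged weights.
merge 1/14 + 1/14 → 1/7
merge 2/21 + 5/42 → 3/14
merge 1/7 + 1/7 → 2/7
merge 1/6 + 3/14 → 8/21
merge 2/7 + 1/3 → 13/21
merge 8/21 + 13/21 → 1
L = 1/7 + 3/14 + 2/7 + 8/21 + 13/21 + 1 = 37/14 ≈ 2.643 bits/symbol.

2.643 bits/symbol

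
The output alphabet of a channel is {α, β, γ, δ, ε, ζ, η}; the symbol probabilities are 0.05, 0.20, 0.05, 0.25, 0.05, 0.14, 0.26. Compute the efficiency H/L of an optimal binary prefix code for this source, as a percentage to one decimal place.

99.0%

Entropy H = −Σ p log₂ p ≈ 2.5151 bits.
Huffman merges: 1/20+1/20→1/10; 1/20+1/10→3/20; 7/50+3/20→29/100; 1/5+1/4→9/20; 13/50+29/100→11/20; 9/20+11/20→1. L = 127/50 ≈ 2.5400.
Efficiency = H/L = 2.5151/2.5400 = 99.0%.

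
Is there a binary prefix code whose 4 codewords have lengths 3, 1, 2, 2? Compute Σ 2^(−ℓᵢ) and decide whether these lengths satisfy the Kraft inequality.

1.125; no

With common denominator 2^3 = 8: Σ 2^(−ℓᵢ) = 1/8 + 4/8 + 2/8 + 2/8 = 9/8 = 1.125.
Kraft's inequality requires Σ ≤ 1; here Σ = 1.125 > 1, so no such prefix code exists.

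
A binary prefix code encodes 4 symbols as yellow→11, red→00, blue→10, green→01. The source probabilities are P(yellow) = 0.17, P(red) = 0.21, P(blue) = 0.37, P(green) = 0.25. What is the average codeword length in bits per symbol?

L̄ = Σ pᵢ·ℓᵢ = 0.17·2 + 0.21·2 + 0.37·2 + 0.25·2 = 2 bits/symbol.

2 bits/symbol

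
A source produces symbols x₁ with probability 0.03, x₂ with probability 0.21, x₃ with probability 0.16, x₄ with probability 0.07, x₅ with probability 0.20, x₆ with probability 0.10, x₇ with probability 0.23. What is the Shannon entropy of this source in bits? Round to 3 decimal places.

H = −Σ pᵢ log₂ pᵢ.
−0.03·log₂(0.03) = 0.1518
−0.21·log₂(0.21) = 0.4728
−0.16·log₂(0.16) = 0.4230
−0.07·log₂(0.07) = 0.2686
−0.20·log₂(0.20) = 0.4644
−0.10·log₂(0.10) = 0.3322
−0.23·log₂(0.23) = 0.4877
Sum ≈ 2.6004 → 2.600 bits.

2.600 bits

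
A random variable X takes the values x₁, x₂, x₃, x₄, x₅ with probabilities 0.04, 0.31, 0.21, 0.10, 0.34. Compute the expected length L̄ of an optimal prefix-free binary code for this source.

2.14 bits/symbol

Repeatedly combine the two least-probable nodes; the expected code length is the sum of the merged weights.
merge 1/25 + 1/10 → 7/50
merge 7/50 + 21/100 → 7/20
merge 31/100 + 17/50 → 13/20
merge 7/20 + 13/20 → 1
L = 7/50 + 7/20 + 13/20 + 1 = 107/50 = 2.14 bits/symbol.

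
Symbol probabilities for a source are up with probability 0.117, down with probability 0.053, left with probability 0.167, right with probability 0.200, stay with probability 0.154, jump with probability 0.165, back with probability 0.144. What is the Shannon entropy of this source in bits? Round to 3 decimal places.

2.730 bits

H = −Σ pᵢ log₂ pᵢ.
−0.117·log₂(0.117) = 0.3622
−0.053·log₂(0.053) = 0.2246
−0.167·log₂(0.167) = 0.4312
−0.200·log₂(0.200) = 0.4644
−0.154·log₂(0.154) = 0.4156
−0.165·log₂(0.165) = 0.4289
−0.144·log₂(0.144) = 0.4026
Sum ≈ 2.7295 → 2.730 bits.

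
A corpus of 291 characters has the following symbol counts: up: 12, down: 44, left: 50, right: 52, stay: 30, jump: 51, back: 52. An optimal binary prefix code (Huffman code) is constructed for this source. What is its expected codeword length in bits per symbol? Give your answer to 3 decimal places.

Probabilities are the counts divided by 291.
Repeatedly combine the two least-probable nodes; the expected code length is the sum of the merged weights.
merge 4/97 + 10/97 → 14/97
merge 14/97 + 44/291 → 86/291
merge 50/291 + 17/97 → 101/291
merge 52/291 + 52/291 → 104/291
merge 86/291 + 101/291 → 187/291
merge 104/291 + 187/291 → 1
L = 14/97 + 86/291 + 101/291 + 104/291 + 187/291 + 1 = 811/291 ≈ 2.787 bits/symbol.

2.787 bits/symbol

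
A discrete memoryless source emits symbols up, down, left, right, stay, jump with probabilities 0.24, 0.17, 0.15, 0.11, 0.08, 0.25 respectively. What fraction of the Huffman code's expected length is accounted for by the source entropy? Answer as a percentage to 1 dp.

98.8%

Entropy H = −Σ p log₂ p ≈ 2.4811 bits.
Huffman merges: 2/25+11/100→19/100; 3/20+17/100→8/25; 19/100+6/25→43/100; 1/4+8/25→57/100; 43/100+57/100→1. L = 251/100 ≈ 2.5100.
Efficiency = H/L = 2.4811/2.5100 = 98.8%.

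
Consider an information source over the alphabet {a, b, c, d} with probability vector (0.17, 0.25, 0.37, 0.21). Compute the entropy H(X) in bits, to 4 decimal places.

H = −Σ pᵢ log₂ pᵢ.
−0.17·log₂(0.17) = 0.4346
−0.25·log₂(0.25) = 0.5000
−0.37·log₂(0.37) = 0.5307
−0.21·log₂(0.21) = 0.4728
Sum ≈ 1.9381 → 1.9381 bits.

1.9381 bits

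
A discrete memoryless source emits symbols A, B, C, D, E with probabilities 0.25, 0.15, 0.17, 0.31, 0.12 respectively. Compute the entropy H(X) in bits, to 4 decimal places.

H = −Σ pᵢ log₂ pᵢ.
−0.25·log₂(0.25) = 0.5000
−0.15·log₂(0.15) = 0.4105
−0.17·log₂(0.17) = 0.4346
−0.31·log₂(0.31) = 0.5238
−0.12·log₂(0.12) = 0.3671
Sum ≈ 2.2360 → 2.2360 bits.

2.2360 bits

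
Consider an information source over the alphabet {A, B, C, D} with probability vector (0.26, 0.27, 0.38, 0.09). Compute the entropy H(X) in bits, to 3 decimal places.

H = −Σ pᵢ log₂ pᵢ.
−0.26·log₂(0.26) = 0.5053
−0.27·log₂(0.27) = 0.5100
−0.38·log₂(0.38) = 0.5305
−0.09·log₂(0.09) = 0.3127
Sum ≈ 1.8584 → 1.858 bits.

1.858 bits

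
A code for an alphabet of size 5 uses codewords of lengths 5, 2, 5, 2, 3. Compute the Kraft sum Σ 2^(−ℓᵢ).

0.6875

With common denominator 2^5 = 32: Σ 2^(−ℓᵢ) = 1/32 + 8/32 + 1/32 + 8/32 + 4/32 = 22/32 = 0.6875.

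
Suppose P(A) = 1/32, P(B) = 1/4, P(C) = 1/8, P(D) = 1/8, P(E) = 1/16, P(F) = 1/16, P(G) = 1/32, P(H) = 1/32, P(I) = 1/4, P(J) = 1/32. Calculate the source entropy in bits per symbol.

Each probability is a power of 1/2, so log₂(1/p) is an integer.
H = Σ p·log₂(1/p) = 1/32·5 + 1/4·2 + 1/8·3 + 1/8·3 + 1/16·4 + 1/16·4 + 1/32·5 + 1/32·5 + 1/4·2 + 1/32·5 = 2.875 bits.

2.875 bits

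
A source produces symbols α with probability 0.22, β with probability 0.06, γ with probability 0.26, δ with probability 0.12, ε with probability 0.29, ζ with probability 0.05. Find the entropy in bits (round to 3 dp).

H = −Σ pᵢ log₂ pᵢ.
−0.22·log₂(0.22) = 0.4806
−0.06·log₂(0.06) = 0.2435
−0.26·log₂(0.26) = 0.5053
−0.12·log₂(0.12) = 0.3671
−0.29·log₂(0.29) = 0.5179
−0.05·log₂(0.05) = 0.2161
Sum ≈ 2.3305 → 2.330 bits.

2.330 bits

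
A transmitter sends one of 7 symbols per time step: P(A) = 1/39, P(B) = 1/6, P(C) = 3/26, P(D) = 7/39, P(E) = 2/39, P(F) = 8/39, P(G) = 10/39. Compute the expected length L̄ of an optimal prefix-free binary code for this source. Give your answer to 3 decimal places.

2.615 bits/symbol

Repeatedly combine the two least-probable nodes; the expected code length is the sum of the merged weights.
merge 1/39 + 2/39 → 1/13
merge 1/13 + 3/26 → 5/26
merge 1/6 + 7/39 → 9/26
merge 5/26 + 8/39 → 31/78
merge 10/39 + 9/26 → 47/78
merge 31/78 + 47/78 → 1
L = 1/13 + 5/26 + 9/26 + 31/78 + 47/78 + 1 = 34/13 ≈ 2.615 bits/symbol.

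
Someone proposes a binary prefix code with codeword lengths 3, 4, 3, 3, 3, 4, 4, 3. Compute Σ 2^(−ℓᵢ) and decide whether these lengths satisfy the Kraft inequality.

With common denominator 2^4 = 16: Σ 2^(−ℓᵢ) = 2/16 + 1/16 + 2/16 + 2/16 + 2/16 + 1/16 + 1/16 + 2/16 = 13/16 = 0.8125.
Kraft's inequality requires Σ ≤ 1; here Σ = 0.8125 ≤ 1, so such a prefix code exists.

0.8125; yes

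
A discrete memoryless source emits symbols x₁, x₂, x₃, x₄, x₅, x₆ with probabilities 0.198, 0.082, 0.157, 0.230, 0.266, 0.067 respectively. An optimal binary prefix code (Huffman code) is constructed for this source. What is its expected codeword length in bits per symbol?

Repeatedly combine the two least-probable nodes; the expected code length is the sum of the merged weights.
merge 67/1000 + 41/500 → 149/1000
merge 149/1000 + 157/1000 → 153/500
merge 99/500 + 23/100 → 107/250
merge 133/500 + 153/500 → 143/250
merge 107/250 + 143/250 → 1
L = 149/1000 + 153/500 + 107/250 + 143/250 + 1 = 491/200 = 2.455 bits/symbol.

2.455 bits/symbol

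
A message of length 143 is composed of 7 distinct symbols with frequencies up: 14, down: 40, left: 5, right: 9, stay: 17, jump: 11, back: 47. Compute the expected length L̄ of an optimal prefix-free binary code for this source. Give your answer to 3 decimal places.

2.490 bits/symbol

Probabilities are the counts divided by 143.
Repeatedly combine the two least-probable nodes; the expected code length is the sum of the merged weights.
merge 5/143 + 9/143 → 14/143
merge 1/13 + 14/143 → 25/143
merge 14/143 + 17/143 → 31/143
merge 25/143 + 31/143 → 56/143
merge 40/143 + 47/143 → 87/143
merge 56/143 + 87/143 → 1
L = 14/143 + 25/143 + 31/143 + 56/143 + 87/143 + 1 = 356/143 ≈ 2.490 bits/symbol.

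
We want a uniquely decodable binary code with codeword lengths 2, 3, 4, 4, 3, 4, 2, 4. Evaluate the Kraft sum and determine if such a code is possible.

With common denominator 2^4 = 16: Σ 2^(−ℓᵢ) = 4/16 + 2/16 + 1/16 + 1/16 + 2/16 + 1/16 + 4/16 + 1/16 = 16/16 = 1.
Kraft's inequality requires Σ ≤ 1; here Σ = 1 ≤ 1, so such a prefix code exists.

1; yes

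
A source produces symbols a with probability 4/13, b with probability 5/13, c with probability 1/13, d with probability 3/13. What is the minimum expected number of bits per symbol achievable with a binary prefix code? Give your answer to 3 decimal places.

Repeatedly combine the two least-probable nodes; the expected code length is the sum of the merged weights.
merge 1/13 + 3/13 → 4/13
merge 4/13 + 4/13 → 8/13
merge 5/13 + 8/13 → 1
L = 4/13 + 8/13 + 1 = 25/13 ≈ 1.923 bits/symbol.

1.923 bits/symbol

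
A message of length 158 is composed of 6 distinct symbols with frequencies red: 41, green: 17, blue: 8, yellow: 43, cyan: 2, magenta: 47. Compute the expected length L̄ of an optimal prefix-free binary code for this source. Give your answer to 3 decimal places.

Probabilities are the counts divided by 158.
Repeatedly combine the two least-probable nodes; the expected code length is the sum of the merged weights.
merge 1/79 + 4/79 → 5/79
merge 5/79 + 17/158 → 27/158
merge 27/158 + 41/158 → 34/79
merge 43/158 + 47/158 → 45/79
merge 34/79 + 45/79 → 1
L = 5/79 + 27/158 + 34/79 + 45/79 + 1 = 353/158 ≈ 2.234 bits/symbol.

2.234 bits/symbol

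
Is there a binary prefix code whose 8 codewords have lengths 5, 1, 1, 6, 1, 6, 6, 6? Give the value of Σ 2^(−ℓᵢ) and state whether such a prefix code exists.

1.59375; no

With common denominator 2^6 = 64: Σ 2^(−ℓᵢ) = 2/64 + 32/64 + 32/64 + 1/64 + 32/64 + 1/64 + 1/64 + 1/64 = 102/64 = 1.59375.
Kraft's inequality requires Σ ≤ 1; here Σ = 1.59375 > 1, so no such prefix code exists.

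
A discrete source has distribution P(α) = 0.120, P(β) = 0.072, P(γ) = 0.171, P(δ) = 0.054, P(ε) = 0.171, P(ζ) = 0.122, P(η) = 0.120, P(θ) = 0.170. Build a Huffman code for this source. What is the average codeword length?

Repeatedly combine the two least-probable nodes; the expected code length is the sum of the merged weights.
merge 27/500 + 9/125 → 63/500
merge 3/25 + 3/25 → 6/25
merge 61/500 + 63/500 → 31/125
merge 17/100 + 171/1000 → 341/1000
merge 171/1000 + 6/25 → 411/1000
merge 31/125 + 341/1000 → 589/1000
merge 411/1000 + 589/1000 → 1
L = 63/500 + 6/25 + 31/125 + 341/1000 + 411/1000 + 589/1000 + 1 = 591/200 = 2.955 bits/symbol.

2.955 bits/symbol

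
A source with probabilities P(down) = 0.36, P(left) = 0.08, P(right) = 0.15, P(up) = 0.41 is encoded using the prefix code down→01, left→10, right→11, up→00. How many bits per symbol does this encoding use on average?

2 bits/symbol

L̄ = Σ pᵢ·ℓᵢ = 0.36·2 + 0.08·2 + 0.15·2 + 0.41·2 = 2 bits/symbol.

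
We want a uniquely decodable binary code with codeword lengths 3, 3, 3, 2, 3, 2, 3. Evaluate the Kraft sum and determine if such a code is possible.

With common denominator 2^3 = 8: Σ 2^(−ℓᵢ) = 1/8 + 1/8 + 1/8 + 2/8 + 1/8 + 2/8 + 1/8 = 9/8 = 1.125.
Kraft's inequality requires Σ ≤ 1; here Σ = 1.125 > 1, so no such prefix code exists.

1.125; no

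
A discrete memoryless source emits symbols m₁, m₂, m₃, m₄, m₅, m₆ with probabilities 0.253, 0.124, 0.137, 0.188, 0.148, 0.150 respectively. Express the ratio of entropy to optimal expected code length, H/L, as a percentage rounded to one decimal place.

Entropy H = −Σ p log₂ p ≈ 2.5398 bits.
Huffman merges: 31/250+137/1000→261/1000; 37/250+3/20→149/500; 47/250+253/1000→441/1000; 261/1000+149/500→559/1000; 441/1000+559/1000→1. L = 2559/1000 ≈ 2.5590.
Efficiency = H/L = 2.5398/2.5590 = 99.2%.

99.2%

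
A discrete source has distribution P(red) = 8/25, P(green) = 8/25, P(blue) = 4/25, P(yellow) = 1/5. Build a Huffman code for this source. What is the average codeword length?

Repeatedly combine the two least-probable nodes; the expected code length is the sum of the merged weights.
merge 4/25 + 1/5 → 9/25
merge 8/25 + 8/25 → 16/25
merge 9/25 + 16/25 → 1
L = 9/25 + 16/25 + 1 = 2 bits/symbol.

2 bits/symbol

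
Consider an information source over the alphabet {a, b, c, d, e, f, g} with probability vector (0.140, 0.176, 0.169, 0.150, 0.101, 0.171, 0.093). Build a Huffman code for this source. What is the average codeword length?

Repeatedly combine the two least-probable nodes; the expected code length is the sum of the merged weights.
merge 93/1000 + 101/1000 → 97/500
merge 7/50 + 3/20 → 29/100
merge 169/1000 + 171/1000 → 17/50
merge 22/125 + 97/500 → 37/100
merge 29/100 + 17/50 → 63/100
merge 37/100 + 63/100 → 1
L = 97/500 + 29/100 + 17/50 + 37/100 + 63/100 + 1 = 353/125 = 2.824 bits/symbol.

2.824 bits/symbol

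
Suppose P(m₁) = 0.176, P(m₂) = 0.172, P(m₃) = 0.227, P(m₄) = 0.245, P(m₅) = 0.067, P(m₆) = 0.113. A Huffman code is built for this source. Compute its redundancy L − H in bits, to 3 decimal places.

0.051 bits

Entropy H = −Σ p log₂ p ≈ 2.4774 bits.
Huffman merges: 67/1000+113/1000→9/50; 43/250+22/125→87/250; 9/50+227/1000→407/1000; 49/200+87/250→593/1000; 407/1000+593/1000→1. L = 316/125 ≈ 2.5280.
L − H = 2.5280 − 2.4774 = 0.051 bits.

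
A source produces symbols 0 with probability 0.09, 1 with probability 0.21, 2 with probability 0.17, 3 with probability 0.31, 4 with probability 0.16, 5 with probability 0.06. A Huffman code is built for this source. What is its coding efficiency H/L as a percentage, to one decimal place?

Entropy H = −Σ p log₂ p ≈ 2.4104 bits.
Huffman merges: 3/50+9/100→3/20; 3/20+4/25→31/100; 17/100+21/100→19/50; 31/100+31/100→31/50; 19/50+31/50→1. L = 123/50 ≈ 2.4600.
Efficiency = H/L = 2.4104/2.4600 = 98.0%.

98.0%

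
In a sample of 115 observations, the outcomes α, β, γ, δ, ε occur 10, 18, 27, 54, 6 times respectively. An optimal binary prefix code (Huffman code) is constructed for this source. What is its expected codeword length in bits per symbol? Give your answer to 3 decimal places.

1.965 bits/symbol

Probabilities are the counts divided by 115.
Repeatedly combine the two least-probable nodes; the expected code length is the sum of the merged weights.
merge 6/115 + 2/23 → 16/115
merge 16/115 + 18/115 → 34/115
merge 27/115 + 34/115 → 61/115
merge 54/115 + 61/115 → 1
L = 16/115 + 34/115 + 61/115 + 1 = 226/115 ≈ 1.965 bits/symbol.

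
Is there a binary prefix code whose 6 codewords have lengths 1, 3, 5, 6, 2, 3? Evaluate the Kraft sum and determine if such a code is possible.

1.046875; no

With common denominator 2^6 = 64: Σ 2^(−ℓᵢ) = 32/64 + 8/64 + 2/64 + 1/64 + 16/64 + 8/64 = 67/64 = 1.046875.
Kraft's inequality requires Σ ≤ 1; here Σ = 1.046875 > 1, so no such prefix code exists.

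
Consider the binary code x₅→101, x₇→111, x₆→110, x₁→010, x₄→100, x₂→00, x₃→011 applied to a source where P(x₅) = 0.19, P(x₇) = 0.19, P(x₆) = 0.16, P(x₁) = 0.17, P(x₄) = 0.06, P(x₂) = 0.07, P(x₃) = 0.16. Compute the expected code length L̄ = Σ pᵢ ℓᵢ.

2.93 bits/symbol

L̄ = Σ pᵢ·ℓᵢ = 0.19·3 + 0.19·3 + 0.16·3 + 0.17·3 + 0.06·3 + 0.07·2 + 0.16·3 = 2.93 bits/symbol.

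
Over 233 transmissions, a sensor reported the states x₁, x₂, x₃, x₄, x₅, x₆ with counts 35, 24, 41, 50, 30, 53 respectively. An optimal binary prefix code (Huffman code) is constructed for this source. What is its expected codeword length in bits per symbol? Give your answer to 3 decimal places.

Probabilities are the counts divided by 233.
Repeatedly combine the two least-probable nodes; the expected code length is the sum of the merged weights.
merge 24/233 + 30/233 → 54/233
merge 35/233 + 41/233 → 76/233
merge 50/233 + 53/233 → 103/233
merge 54/233 + 76/233 → 130/233
merge 103/233 + 130/233 → 1
L = 54/233 + 76/233 + 103/233 + 130/233 + 1 = 596/233 ≈ 2.558 bits/symbol.

2.558 bits/symbol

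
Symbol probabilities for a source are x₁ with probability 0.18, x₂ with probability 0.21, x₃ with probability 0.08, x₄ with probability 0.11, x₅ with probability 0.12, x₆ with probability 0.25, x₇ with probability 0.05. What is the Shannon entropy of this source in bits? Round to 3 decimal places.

H = −Σ pᵢ log₂ pᵢ.
−0.18·log₂(0.18) = 0.4453
−0.21·log₂(0.21) = 0.4728
−0.08·log₂(0.08) = 0.2915
−0.11·log₂(0.11) = 0.3503
−0.12·log₂(0.12) = 0.3671
−0.25·log₂(0.25) = 0.5000
−0.05·log₂(0.05) = 0.2161
Sum ≈ 2.6431 → 2.643 bits.

2.643 bits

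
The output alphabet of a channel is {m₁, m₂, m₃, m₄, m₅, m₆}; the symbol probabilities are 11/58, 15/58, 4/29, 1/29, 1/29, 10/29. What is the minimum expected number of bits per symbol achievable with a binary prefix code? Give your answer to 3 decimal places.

2.276 bits/symbol

Repeatedly combine the two least-probable nodes; the expected code length is the sum of the merged weights.
merge 1/29 + 1/29 → 2/29
merge 2/29 + 4/29 → 6/29
merge 11/58 + 6/29 → 23/58
merge 15/58 + 10/29 → 35/58
merge 23/58 + 35/58 → 1
L = 2/29 + 6/29 + 23/58 + 35/58 + 1 = 66/29 ≈ 2.276 bits/symbol.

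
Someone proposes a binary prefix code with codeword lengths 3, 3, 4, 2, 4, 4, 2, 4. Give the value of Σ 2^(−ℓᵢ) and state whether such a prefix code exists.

1; yes

With common denominator 2^4 = 16: Σ 2^(−ℓᵢ) = 2/16 + 2/16 + 1/16 + 4/16 + 1/16 + 1/16 + 4/16 + 1/16 = 16/16 = 1.
Kraft's inequality requires Σ ≤ 1; here Σ = 1 ≤ 1, so such a prefix code exists.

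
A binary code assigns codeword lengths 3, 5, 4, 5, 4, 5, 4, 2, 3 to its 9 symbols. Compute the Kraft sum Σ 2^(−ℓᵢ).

0.78125

With common denominator 2^5 = 32: Σ 2^(−ℓᵢ) = 4/32 + 1/32 + 2/32 + 1/32 + 2/32 + 1/32 + 2/32 + 8/32 + 4/32 = 25/32 = 0.78125.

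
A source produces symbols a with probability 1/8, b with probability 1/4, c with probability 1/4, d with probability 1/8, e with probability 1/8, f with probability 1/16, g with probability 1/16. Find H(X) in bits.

Each probability is a power of 1/2, so log₂(1/p) is an integer.
H = Σ p·log₂(1/p) = 1/8·3 + 1/4·2 + 1/4·2 + 1/8·3 + 1/8·3 + 1/16·4 + 1/16·4 = 2.625 bits.

2.625 bits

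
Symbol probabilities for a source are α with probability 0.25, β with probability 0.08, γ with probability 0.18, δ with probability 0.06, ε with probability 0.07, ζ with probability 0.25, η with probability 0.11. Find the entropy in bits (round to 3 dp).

H = −Σ pᵢ log₂ pᵢ.
−0.25·log₂(0.25) = 0.5000
−0.08·log₂(0.08) = 0.2915
−0.18·log₂(0.18) = 0.4453
−0.06·log₂(0.06) = 0.2435
−0.07·log₂(0.07) = 0.2686
−0.25·log₂(0.25) = 0.5000
−0.11·log₂(0.11) = 0.3503
Sum ≈ 2.5992 → 2.599 bits.

2.599 bits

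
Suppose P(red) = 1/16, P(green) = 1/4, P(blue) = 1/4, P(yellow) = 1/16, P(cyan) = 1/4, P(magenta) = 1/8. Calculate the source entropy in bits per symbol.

2.375 bits

Each probability is a power of 1/2, so log₂(1/p) is an integer.
H = Σ p·log₂(1/p) = 1/16·4 + 1/4·2 + 1/4·2 + 1/16·4 + 1/4·2 + 1/8·3 = 2.375 bits.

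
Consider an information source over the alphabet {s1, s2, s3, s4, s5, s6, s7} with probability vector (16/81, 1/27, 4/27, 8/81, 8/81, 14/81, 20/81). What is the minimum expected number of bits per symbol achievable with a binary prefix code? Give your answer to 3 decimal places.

Repeatedly combine the two least-probable nodes; the expected code length is the sum of the merged weights.
merge 1/27 + 8/81 → 11/81
merge 8/81 + 11/81 → 19/81
merge 4/27 + 14/81 → 26/81
merge 16/81 + 19/81 → 35/81
merge 20/81 + 26/81 → 46/81
merge 35/81 + 46/81 → 1
L = 11/81 + 19/81 + 26/81 + 35/81 + 46/81 + 1 = 218/81 ≈ 2.691 bits/symbol.

2.691 bits/symbol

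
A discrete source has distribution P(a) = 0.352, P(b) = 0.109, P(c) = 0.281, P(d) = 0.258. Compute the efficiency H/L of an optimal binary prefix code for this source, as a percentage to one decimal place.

Entropy H = −Σ p log₂ p ≈ 1.8977 bits.
Huffman merges: 109/1000+129/500→367/1000; 281/1000+44/125→633/1000; 367/1000+633/1000→1. L = 2 ≈ 2.0000.
Efficiency = H/L = 1.8977/2.0000 = 94.9%.

94.9%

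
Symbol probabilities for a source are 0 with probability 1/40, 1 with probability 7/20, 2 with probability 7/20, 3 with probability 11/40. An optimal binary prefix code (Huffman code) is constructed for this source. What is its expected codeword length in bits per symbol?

Repeatedly combine the two least-probable nodes; the expected code length is the sum of the merged weights.
merge 1/40 + 11/40 → 3/10
merge 3/10 + 7/20 → 13/20
merge 7/20 + 13/20 → 1
L = 3/10 + 13/20 + 1 = 39/20 = 1.95 bits/symbol.

1.95 bits/symbol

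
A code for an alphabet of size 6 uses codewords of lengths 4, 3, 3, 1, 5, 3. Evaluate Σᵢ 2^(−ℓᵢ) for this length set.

With common denominator 2^5 = 32: Σ 2^(−ℓᵢ) = 2/32 + 4/32 + 4/32 + 16/32 + 1/32 + 4/32 = 31/32 = 0.96875.

0.96875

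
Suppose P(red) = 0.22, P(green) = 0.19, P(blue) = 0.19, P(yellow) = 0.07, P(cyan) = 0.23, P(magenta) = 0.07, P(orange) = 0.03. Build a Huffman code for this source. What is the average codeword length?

Repeatedly combine the two least-probable nodes; the expected code length is the sum of the merged weights.
merge 3/100 + 7/100 → 1/10
merge 7/100 + 1/10 → 17/100
merge 17/100 + 19/100 → 9/25
merge 19/100 + 11/50 → 41/100
merge 23/100 + 9/25 → 59/100
merge 41/100 + 59/100 → 1
L = 1/10 + 17/100 + 9/25 + 41/100 + 59/100 + 1 = 263/100 = 2.63 bits/symbol.

2.63 bits/symbol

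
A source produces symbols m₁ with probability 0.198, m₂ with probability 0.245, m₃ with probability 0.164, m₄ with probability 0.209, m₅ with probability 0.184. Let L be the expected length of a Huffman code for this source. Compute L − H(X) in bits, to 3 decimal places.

Entropy H = −Σ p log₂ p ≈ 2.3089 bits.
Huffman merges: 41/250+23/125→87/250; 99/500+209/1000→407/1000; 49/200+87/250→593/1000; 407/1000+593/1000→1. L = 587/250 ≈ 2.3480.
L − H = 2.3480 − 2.3089 = 0.039 bits.

0.039 bits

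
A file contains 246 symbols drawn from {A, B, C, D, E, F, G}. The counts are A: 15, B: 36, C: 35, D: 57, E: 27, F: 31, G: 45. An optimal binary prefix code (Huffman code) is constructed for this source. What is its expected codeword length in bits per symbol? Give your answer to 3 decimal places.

2.756 bits/symbol

Probabilities are the counts divided by 246.
Repeatedly combine the two least-probable nodes; the expected code length is the sum of the merged weights.
merge 5/82 + 9/82 → 7/41
merge 31/246 + 35/246 → 11/41
merge 6/41 + 7/41 → 13/41
merge 15/82 + 19/82 → 17/41
merge 11/41 + 13/41 → 24/41
merge 17/41 + 24/41 → 1
L = 7/41 + 11/41 + 13/41 + 17/41 + 24/41 + 1 = 113/41 ≈ 2.756 bits/symbol.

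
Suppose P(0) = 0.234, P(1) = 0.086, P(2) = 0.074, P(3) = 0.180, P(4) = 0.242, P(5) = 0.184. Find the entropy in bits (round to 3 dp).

2.463 bits

H = −Σ pᵢ log₂ pᵢ.
−0.234·log₂(0.234) = 0.4903
−0.086·log₂(0.086) = 0.3044
−0.074·log₂(0.074) = 0.2780
−0.180·log₂(0.180) = 0.4453
−0.242·log₂(0.242) = 0.4954
−0.184·log₂(0.184) = 0.4494
Sum ≈ 2.4627 → 2.463 bits.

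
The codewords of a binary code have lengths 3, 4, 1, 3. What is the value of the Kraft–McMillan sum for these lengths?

With common denominator 2^4 = 16: Σ 2^(−ℓᵢ) = 2/16 + 1/16 + 8/16 + 2/16 = 13/16 = 0.8125.

0.8125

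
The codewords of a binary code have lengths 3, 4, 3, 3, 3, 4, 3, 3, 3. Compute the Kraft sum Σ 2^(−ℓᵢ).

1

With common denominator 2^4 = 16: Σ 2^(−ℓᵢ) = 2/16 + 1/16 + 2/16 + 2/16 + 2/16 + 1/16 + 2/16 + 2/16 + 2/16 = 16/16 = 1.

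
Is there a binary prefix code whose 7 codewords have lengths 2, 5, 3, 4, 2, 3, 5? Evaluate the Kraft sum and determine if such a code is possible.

With common denominator 2^5 = 32: Σ 2^(−ℓᵢ) = 8/32 + 1/32 + 4/32 + 2/32 + 8/32 + 4/32 + 1/32 = 28/32 = 0.875.
Kraft's inequality requires Σ ≤ 1; here Σ = 0.875 ≤ 1, so such a prefix code exists.

0.875; yes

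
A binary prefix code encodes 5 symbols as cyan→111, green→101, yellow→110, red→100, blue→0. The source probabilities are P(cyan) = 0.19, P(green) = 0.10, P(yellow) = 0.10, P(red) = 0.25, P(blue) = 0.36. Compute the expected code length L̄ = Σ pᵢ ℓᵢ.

2.28 bits/symbol

L̄ = Σ pᵢ·ℓᵢ = 0.19·3 + 0.10·3 + 0.10·3 + 0.25·3 + 0.36·1 = 2.28 bits/symbol.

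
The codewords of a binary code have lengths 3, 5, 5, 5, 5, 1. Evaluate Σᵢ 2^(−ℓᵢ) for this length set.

With common denominator 2^5 = 32: Σ 2^(−ℓᵢ) = 4/32 + 1/32 + 1/32 + 1/32 + 1/32 + 16/32 = 24/32 = 0.75.

0.75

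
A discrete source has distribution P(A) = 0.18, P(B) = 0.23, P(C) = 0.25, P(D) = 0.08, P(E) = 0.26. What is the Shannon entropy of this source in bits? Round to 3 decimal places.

2.230 bits

H = −Σ pᵢ log₂ pᵢ.
−0.18·log₂(0.18) = 0.4453
−0.23·log₂(0.23) = 0.4877
−0.25·log₂(0.25) = 0.5000
−0.08·log₂(0.08) = 0.2915
−0.26·log₂(0.26) = 0.5053
Sum ≈ 2.2298 → 2.230 bits.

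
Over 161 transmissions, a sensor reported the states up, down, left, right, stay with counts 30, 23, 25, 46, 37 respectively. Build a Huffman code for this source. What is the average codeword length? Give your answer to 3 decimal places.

2.298 bits/symbol

Probabilities are the counts divided by 161.
Repeatedly combine the two least-probable nodes; the expected code length is the sum of the merged weights.
merge 1/7 + 25/161 → 48/161
merge 30/161 + 37/161 → 67/161
merge 2/7 + 48/161 → 94/161
merge 67/161 + 94/161 → 1
L = 48/161 + 67/161 + 94/161 + 1 = 370/161 ≈ 2.298 bits/symbol.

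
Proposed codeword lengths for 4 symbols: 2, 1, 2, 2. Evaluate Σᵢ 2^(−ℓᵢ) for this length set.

1.25

With common denominator 2^2 = 4: Σ 2^(−ℓᵢ) = 1/4 + 2/4 + 1/4 + 1/4 = 5/4 = 1.25.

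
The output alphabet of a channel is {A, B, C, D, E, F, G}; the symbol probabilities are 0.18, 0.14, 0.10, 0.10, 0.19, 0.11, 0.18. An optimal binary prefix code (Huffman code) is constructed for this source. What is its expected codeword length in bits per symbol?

Repeatedly combine the two least-probable nodes; the expected code length is the sum of the merged weights.
merge 1/10 + 1/10 → 1/5
merge 11/100 + 7/50 → 1/4
merge 9/50 + 9/50 → 9/25
merge 19/100 + 1/5 → 39/100
merge 1/4 + 9/25 → 61/100
merge 39/100 + 61/100 → 1
L = 1/5 + 1/4 + 9/25 + 39/100 + 61/100 + 1 = 281/100 = 2.81 bits/symbol.

2.81 bits/symbol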